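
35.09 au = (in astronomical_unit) 35.09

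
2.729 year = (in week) 142.3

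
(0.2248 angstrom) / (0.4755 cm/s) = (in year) 1.499e-16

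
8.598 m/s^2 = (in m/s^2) 8.598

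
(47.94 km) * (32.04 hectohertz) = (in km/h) 5.53e+08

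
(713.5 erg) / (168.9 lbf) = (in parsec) 3.078e-24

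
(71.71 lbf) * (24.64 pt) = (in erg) 2.773e+07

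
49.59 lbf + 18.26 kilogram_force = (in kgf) 40.75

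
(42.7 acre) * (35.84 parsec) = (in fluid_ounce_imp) 6.726e+27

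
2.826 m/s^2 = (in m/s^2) 2.826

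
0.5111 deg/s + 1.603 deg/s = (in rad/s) 0.0369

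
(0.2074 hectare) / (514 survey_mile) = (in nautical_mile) 1.354e-06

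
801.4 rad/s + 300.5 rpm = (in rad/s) 832.9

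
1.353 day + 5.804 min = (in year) 0.003718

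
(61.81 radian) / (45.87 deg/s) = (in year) 2.448e-06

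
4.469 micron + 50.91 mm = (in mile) 3.164e-05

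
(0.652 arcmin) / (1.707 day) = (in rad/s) 1.286e-09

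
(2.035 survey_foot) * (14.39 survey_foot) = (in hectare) 0.0002721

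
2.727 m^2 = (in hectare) 0.0002727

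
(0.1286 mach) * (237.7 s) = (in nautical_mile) 5.62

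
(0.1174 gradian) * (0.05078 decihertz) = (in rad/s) 9.364e-06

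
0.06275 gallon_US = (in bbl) 0.001494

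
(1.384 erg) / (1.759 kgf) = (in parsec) 2.6e-25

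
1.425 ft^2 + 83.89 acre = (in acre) 83.89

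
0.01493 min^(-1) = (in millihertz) 0.2488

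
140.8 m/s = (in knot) 273.7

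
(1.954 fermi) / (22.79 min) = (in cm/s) 1.429e-16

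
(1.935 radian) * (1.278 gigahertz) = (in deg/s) 1.417e+11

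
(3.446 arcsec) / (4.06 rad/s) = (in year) 1.305e-13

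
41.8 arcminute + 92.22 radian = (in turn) 14.68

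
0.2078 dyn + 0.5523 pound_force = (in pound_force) 0.5523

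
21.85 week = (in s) 1.321e+07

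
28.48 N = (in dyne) 2.848e+06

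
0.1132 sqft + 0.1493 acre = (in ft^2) 6504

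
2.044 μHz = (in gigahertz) 2.044e-15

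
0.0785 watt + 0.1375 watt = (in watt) 0.216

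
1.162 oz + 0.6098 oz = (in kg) 0.05023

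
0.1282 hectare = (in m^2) 1282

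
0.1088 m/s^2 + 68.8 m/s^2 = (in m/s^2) 68.91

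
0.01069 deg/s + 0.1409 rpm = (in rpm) 0.1427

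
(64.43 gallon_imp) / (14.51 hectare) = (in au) 1.349e-17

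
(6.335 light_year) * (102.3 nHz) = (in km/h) 2.207e+10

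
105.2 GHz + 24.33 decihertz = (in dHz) 1.052e+12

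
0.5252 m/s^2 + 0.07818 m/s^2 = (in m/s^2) 0.6034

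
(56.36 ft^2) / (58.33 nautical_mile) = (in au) 3.24e-16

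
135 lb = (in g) 6.123e+04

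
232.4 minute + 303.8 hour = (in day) 12.82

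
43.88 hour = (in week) 0.2612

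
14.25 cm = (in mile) 8.855e-05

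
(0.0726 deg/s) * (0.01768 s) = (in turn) 3.565e-06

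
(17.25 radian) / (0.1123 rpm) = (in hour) 0.4075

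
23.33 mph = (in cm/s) 1043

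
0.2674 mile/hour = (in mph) 0.2674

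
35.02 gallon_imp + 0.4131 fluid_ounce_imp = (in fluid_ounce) 5384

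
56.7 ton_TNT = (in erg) 2.372e+18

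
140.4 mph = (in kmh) 226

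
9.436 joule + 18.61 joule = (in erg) 2.805e+08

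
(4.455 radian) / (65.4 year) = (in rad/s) 2.16e-09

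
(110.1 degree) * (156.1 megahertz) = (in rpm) 2.864e+09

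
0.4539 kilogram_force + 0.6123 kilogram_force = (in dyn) 1.046e+06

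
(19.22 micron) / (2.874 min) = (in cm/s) 1.115e-05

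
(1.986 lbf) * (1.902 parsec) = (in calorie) 1.239e+17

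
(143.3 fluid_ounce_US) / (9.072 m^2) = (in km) 4.671e-07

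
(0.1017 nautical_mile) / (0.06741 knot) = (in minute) 90.52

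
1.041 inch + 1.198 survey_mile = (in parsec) 6.248e-14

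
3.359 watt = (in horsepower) 0.004504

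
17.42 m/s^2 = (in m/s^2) 17.42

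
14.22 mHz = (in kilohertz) 1.422e-05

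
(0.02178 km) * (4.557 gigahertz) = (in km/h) 3.573e+11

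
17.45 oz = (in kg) 0.4947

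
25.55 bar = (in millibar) 2.555e+04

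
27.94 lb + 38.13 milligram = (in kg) 12.67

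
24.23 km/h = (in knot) 13.08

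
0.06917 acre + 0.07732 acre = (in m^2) 592.8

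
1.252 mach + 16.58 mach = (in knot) 1.18e+04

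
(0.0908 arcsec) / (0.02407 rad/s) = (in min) 3.048e-07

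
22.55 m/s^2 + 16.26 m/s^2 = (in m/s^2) 38.81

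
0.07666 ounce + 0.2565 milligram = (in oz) 0.07667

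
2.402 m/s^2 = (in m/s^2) 2.402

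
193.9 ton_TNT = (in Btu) 7.689e+08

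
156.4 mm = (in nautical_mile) 8.445e-05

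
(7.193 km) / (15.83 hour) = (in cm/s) 12.62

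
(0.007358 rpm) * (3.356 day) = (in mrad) 2.234e+05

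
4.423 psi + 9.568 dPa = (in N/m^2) 3.05e+04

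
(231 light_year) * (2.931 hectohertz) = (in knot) 1.245e+21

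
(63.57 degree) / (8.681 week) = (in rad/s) 2.113e-07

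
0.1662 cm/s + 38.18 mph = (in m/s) 17.07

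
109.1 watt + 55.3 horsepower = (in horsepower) 55.45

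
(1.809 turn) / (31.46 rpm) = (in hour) 0.0009584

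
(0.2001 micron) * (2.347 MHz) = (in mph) 1.051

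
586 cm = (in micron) 5.86e+06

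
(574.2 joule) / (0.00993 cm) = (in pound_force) 1.3e+06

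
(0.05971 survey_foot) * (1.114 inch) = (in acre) 1.273e-07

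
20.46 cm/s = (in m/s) 0.2046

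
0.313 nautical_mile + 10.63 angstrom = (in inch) 2.282e+04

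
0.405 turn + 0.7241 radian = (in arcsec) 6.742e+05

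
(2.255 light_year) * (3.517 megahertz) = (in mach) 2.204e+20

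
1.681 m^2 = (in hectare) 0.0001681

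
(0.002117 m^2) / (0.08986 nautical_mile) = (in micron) 12.72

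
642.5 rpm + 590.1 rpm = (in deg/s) 7396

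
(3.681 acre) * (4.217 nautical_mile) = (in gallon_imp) 2.559e+10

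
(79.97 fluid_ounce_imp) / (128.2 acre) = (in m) 4.38e-09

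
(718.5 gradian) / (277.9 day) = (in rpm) 4.489e-06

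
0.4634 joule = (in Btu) 0.0004392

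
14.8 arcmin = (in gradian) 0.2741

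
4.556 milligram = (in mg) 4.556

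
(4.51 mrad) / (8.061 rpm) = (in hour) 1.484e-06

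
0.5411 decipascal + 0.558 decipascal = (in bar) 1.099e-06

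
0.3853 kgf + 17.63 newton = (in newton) 21.41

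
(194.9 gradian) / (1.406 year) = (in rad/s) 6.905e-08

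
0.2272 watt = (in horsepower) 0.0003047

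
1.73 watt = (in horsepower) 0.00232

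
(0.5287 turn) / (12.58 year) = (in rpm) 7.996e-08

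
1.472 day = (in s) 1.272e+05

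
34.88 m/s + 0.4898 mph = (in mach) 0.1031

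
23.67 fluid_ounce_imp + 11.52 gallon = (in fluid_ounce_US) 1497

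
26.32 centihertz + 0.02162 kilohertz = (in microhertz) 2.188e+07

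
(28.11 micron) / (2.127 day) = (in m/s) 1.53e-10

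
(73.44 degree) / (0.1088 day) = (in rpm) 0.001302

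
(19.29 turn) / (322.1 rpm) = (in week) 5.941e-06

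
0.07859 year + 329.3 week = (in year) 6.394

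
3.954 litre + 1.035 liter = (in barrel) 0.03138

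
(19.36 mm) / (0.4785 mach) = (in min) 1.98e-06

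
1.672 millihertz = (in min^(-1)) 0.1003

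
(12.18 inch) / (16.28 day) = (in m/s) 2.199e-07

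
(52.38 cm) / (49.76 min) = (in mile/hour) 0.0003925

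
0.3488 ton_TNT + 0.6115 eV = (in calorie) 3.488e+08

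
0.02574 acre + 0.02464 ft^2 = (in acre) 0.02574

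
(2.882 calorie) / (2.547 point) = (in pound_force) 3017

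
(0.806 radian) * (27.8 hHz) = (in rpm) 2.14e+04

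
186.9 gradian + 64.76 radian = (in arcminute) 2.327e+05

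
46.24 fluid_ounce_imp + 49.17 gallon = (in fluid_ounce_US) 6338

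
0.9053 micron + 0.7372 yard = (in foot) 2.212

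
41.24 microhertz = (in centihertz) 0.004124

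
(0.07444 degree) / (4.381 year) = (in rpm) 8.98e-11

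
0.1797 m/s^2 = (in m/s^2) 0.1797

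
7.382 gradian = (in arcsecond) 2.392e+04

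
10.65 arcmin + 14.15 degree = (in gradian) 15.92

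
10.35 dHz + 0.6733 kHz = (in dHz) 6743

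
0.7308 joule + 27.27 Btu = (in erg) 2.877e+11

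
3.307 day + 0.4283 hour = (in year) 0.009109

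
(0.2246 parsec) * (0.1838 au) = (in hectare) 1.906e+22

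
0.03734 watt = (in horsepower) 5.007e-05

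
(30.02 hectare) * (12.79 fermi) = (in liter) 3.84e-06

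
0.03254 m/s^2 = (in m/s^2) 0.03254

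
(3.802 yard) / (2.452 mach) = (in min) 6.94e-05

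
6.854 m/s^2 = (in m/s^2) 6.854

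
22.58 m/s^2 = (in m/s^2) 22.58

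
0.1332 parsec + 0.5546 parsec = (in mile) 1.319e+13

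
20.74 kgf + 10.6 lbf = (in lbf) 56.32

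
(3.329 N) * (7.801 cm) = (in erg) 2.597e+06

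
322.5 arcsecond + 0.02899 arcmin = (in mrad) 1.572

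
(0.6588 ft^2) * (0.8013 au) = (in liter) 7.337e+12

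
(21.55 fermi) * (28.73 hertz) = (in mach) 1.818e-15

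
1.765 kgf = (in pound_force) 3.891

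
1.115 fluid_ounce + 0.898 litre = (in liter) 0.931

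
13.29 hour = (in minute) 797.4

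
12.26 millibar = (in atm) 0.0121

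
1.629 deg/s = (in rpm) 0.2715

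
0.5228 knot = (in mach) 0.0007899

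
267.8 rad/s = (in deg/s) 1.534e+04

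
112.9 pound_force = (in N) 502.2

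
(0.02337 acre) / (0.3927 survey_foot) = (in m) 790.1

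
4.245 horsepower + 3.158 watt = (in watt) 3169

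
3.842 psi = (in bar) 0.2649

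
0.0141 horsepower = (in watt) 10.51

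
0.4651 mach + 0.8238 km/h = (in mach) 0.4658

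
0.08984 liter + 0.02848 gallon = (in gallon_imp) 0.04348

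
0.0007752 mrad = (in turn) 1.234e-07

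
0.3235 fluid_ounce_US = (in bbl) 6.017e-05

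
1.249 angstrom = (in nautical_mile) 6.744e-14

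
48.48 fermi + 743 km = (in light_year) 7.854e-11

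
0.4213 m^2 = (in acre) 0.0001041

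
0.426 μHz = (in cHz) 4.26e-05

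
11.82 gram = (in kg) 0.01182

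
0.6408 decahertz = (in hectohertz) 0.06408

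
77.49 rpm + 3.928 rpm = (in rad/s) 8.526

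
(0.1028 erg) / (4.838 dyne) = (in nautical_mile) 1.147e-07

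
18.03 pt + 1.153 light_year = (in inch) 4.295e+17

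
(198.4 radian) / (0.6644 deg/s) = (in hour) 4.753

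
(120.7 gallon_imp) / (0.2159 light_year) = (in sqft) 2.892e-15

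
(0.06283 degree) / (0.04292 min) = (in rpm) 0.004066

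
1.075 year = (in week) 56.05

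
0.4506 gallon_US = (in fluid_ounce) 57.68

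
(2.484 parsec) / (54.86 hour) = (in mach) 1.14e+09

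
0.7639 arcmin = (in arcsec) 45.83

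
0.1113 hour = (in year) 1.271e-05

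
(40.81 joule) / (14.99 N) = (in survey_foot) 8.932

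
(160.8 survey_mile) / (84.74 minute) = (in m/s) 50.9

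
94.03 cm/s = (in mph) 2.103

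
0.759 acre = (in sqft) 3.306e+04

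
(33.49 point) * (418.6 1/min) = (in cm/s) 8.243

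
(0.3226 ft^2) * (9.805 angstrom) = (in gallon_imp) 6.464e-09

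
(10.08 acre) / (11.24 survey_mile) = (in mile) 0.001401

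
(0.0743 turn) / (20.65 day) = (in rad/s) 2.617e-07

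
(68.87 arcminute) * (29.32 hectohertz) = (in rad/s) 58.74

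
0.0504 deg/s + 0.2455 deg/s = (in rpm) 0.04932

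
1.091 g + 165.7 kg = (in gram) 1.657e+05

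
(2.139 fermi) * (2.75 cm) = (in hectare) 5.882e-21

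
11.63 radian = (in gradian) 740.4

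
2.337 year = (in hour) 2.047e+04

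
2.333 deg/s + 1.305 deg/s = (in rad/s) 0.0635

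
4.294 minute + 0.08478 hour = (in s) 562.8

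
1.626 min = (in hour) 0.0271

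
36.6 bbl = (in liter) 5819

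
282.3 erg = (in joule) 2.823e-05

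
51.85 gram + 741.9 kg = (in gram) 7.42e+05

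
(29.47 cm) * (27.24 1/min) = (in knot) 0.2601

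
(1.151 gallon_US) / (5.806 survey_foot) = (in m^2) 0.002462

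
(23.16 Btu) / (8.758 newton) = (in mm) 2.79e+06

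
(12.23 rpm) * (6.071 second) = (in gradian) 495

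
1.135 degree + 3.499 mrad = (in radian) 0.02331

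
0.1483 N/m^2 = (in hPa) 0.001483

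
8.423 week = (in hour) 1415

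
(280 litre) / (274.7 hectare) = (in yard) 1.115e-07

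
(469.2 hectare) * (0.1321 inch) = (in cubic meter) 1.574e+04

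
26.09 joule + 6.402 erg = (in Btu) 0.02473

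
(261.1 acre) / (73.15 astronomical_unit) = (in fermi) 9.656e+07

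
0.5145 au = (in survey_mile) 4.783e+07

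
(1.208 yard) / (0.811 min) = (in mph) 0.05078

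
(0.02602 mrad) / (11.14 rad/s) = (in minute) 3.893e-08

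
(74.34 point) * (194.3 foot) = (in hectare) 0.0001553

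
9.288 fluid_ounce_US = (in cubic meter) 0.0002747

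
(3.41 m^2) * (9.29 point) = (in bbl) 0.07029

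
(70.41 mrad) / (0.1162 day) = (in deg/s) 0.0004018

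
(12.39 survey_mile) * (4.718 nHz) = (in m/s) 9.408e-05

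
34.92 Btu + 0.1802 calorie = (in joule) 3.684e+04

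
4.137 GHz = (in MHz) 4137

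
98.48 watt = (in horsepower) 0.1321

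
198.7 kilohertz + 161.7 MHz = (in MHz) 161.9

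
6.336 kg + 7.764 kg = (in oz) 497.4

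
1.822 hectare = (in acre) 4.502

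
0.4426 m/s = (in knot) 0.8603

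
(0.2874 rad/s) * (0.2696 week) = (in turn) 7458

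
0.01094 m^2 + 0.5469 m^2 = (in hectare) 5.578e-05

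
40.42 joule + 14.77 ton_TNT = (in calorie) 1.477e+10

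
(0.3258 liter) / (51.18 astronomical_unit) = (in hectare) 4.255e-21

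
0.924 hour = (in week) 0.0055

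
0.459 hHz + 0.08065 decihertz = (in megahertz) 4.591e-05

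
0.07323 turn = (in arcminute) 1582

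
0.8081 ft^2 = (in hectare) 7.507e-06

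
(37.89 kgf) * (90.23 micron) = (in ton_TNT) 8.013e-12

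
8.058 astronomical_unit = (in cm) 1.205e+14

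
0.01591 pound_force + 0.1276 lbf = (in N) 0.6384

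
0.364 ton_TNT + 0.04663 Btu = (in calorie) 3.64e+08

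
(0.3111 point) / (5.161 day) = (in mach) 7.228e-13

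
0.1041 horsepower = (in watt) 77.63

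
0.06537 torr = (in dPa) 87.15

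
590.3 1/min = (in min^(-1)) 590.3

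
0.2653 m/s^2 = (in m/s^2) 0.2653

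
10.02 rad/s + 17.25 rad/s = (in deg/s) 1562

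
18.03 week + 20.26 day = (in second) 1.266e+07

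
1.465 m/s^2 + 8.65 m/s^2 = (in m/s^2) 10.12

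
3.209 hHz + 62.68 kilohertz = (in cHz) 6.3e+06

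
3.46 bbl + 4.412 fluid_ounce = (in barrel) 3.461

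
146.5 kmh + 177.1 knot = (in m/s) 131.8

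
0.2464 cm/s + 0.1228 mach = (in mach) 0.1228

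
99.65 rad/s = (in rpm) 951.6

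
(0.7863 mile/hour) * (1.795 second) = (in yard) 0.69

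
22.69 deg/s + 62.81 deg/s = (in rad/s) 1.492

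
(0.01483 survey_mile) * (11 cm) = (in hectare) 0.0002625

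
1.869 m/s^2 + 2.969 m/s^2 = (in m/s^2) 4.838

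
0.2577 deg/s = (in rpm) 0.04295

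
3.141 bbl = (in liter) 499.4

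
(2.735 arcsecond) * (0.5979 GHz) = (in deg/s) 4.542e+05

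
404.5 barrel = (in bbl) 404.5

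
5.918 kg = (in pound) 13.05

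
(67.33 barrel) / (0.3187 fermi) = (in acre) 8.3e+12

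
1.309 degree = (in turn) 0.003636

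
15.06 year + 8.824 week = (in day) 5559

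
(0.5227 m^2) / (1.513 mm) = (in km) 0.3455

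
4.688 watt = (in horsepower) 0.006287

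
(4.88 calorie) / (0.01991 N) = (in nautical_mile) 0.5537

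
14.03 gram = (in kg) 0.01403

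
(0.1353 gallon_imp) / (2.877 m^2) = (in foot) 0.0007014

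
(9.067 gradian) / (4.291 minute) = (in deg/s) 0.0317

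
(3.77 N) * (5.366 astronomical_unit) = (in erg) 3.026e+19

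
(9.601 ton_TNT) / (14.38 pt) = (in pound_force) 1.78e+12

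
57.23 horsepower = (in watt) 4.268e+04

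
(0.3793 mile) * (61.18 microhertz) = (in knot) 0.07259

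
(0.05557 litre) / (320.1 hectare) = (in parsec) 5.626e-28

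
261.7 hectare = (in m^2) 2.617e+06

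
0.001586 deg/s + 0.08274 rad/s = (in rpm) 0.7904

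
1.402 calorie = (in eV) 3.661e+19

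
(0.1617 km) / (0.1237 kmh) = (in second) 4706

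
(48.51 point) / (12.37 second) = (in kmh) 0.00498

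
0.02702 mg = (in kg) 2.702e-08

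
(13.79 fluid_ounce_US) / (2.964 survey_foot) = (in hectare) 4.514e-08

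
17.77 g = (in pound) 0.03918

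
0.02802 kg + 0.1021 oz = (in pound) 0.06815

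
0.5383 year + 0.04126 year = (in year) 0.5796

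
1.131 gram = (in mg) 1131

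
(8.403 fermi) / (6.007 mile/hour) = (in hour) 8.692e-19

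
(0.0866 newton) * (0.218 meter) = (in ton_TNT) 4.512e-12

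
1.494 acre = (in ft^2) 6.508e+04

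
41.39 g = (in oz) 1.46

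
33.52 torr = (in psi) 0.6482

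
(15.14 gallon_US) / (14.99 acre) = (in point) 0.002678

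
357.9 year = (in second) 1.129e+10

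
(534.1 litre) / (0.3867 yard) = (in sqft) 16.26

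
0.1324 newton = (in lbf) 0.02976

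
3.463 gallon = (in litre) 13.11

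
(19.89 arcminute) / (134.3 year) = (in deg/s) 7.827e-11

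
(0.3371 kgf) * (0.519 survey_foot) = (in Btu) 0.0004957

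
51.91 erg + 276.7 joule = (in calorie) 66.13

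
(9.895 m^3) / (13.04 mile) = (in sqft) 0.005075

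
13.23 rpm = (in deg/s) 79.38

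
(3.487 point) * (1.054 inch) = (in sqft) 0.0003545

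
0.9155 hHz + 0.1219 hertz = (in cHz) 9167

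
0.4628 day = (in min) 666.4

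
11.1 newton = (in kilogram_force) 1.132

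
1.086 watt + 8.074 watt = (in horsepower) 0.01228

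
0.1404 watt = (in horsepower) 0.0001883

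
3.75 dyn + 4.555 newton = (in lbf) 1.024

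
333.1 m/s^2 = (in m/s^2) 333.1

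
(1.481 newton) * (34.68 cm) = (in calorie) 0.1228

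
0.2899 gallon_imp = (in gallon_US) 0.3482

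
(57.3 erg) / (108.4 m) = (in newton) 5.286e-08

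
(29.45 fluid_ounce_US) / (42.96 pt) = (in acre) 1.42e-05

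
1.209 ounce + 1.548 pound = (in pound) 1.624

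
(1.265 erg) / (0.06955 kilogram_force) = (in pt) 0.0005257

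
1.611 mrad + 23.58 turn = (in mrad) 1.482e+05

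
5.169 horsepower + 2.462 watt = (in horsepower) 5.172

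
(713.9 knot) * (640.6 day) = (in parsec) 6.588e-07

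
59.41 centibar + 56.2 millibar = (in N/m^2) 6.503e+04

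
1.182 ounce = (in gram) 33.51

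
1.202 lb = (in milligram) 5.452e+05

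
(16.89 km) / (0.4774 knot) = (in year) 0.002181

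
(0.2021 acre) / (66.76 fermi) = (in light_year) 1.295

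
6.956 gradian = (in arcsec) 2.254e+04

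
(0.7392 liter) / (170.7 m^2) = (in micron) 4.33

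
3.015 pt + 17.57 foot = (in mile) 0.003328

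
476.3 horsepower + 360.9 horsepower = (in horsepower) 837.2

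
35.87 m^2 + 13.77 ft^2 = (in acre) 0.00918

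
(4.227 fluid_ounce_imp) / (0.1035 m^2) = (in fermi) 1.16e+12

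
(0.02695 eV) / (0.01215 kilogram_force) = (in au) 2.422e-31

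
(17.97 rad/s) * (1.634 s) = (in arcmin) 1.009e+05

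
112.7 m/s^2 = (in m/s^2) 112.7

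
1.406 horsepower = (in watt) 1048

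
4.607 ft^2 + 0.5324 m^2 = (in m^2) 0.9604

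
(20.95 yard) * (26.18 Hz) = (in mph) 1122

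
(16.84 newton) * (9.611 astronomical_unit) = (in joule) 2.421e+13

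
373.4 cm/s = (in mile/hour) 8.353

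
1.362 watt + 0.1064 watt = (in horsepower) 0.001969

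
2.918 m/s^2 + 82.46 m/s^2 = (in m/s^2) 85.38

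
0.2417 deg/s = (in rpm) 0.04028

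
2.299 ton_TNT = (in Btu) 9.117e+06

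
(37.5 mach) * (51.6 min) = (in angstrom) 3.953e+17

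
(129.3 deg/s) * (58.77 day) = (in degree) 6.566e+08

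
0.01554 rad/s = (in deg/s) 0.8904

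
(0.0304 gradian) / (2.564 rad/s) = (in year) 5.906e-12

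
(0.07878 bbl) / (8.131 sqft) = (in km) 1.658e-05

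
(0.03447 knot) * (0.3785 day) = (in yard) 634.2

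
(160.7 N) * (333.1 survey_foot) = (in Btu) 15.46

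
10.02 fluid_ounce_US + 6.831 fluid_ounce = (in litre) 0.4983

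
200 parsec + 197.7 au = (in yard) 6.749e+18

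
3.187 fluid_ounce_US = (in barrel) 0.0005928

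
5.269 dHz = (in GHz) 5.269e-10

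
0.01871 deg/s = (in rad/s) 0.0003266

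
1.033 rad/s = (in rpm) 9.864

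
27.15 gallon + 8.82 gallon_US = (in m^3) 0.1362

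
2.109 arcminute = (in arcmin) 2.109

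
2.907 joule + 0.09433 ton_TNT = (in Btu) 3.741e+05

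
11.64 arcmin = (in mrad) 3.386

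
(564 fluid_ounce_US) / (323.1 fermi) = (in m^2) 5.162e+10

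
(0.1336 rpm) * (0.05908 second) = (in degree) 0.04736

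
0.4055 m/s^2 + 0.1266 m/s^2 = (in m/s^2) 0.5321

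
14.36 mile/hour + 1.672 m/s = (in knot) 15.73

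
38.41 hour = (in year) 0.004385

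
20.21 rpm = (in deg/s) 121.3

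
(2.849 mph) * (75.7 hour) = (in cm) 3.471e+07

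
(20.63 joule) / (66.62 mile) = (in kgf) 1.962e-05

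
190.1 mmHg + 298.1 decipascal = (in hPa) 253.7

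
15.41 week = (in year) 0.2955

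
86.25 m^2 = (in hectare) 0.008625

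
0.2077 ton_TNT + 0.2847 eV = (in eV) 5.424e+27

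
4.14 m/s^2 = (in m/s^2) 4.14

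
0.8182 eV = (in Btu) 1.242e-22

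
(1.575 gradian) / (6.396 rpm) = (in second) 0.03694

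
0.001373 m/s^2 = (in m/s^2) 0.001373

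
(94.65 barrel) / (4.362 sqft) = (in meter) 37.13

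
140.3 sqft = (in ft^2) 140.3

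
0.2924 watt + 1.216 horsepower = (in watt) 907.1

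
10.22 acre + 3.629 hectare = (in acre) 19.19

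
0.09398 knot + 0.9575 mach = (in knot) 633.8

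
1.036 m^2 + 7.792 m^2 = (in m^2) 8.828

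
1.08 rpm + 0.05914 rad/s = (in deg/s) 9.868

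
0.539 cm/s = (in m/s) 0.00539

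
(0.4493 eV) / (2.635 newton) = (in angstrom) 2.732e-10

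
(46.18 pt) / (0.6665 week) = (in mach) 1.187e-10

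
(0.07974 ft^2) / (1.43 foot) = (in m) 0.017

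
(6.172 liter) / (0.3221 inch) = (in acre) 0.0001864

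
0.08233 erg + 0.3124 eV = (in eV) 5.139e+10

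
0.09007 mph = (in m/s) 0.04026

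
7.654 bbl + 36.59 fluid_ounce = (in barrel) 7.661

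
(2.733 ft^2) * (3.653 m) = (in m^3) 0.9275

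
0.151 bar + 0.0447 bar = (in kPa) 19.57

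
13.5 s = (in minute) 0.225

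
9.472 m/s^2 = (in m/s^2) 9.472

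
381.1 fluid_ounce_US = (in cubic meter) 0.01127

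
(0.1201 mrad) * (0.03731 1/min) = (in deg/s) 4.279e-06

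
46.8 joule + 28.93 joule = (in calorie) 18.1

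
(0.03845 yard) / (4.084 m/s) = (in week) 1.423e-08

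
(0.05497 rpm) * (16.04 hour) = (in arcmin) 1.143e+06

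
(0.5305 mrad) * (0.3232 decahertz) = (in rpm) 0.01637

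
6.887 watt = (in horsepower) 0.009236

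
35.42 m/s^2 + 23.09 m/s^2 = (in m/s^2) 58.51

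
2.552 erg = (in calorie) 6.099e-08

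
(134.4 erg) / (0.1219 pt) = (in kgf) 0.03187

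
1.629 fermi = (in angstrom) 1.629e-05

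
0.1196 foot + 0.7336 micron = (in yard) 0.03987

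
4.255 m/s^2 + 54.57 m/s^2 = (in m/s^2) 58.83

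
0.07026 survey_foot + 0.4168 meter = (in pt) 1242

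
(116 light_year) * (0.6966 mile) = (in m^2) 1.23e+21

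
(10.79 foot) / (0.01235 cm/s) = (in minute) 443.8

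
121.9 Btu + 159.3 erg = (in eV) 8.027e+23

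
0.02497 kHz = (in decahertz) 2.497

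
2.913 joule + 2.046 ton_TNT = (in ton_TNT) 2.046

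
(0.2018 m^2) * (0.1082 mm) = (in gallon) 0.005768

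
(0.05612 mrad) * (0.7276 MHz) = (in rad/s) 40.83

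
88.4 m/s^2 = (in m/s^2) 88.4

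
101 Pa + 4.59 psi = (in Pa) 3.175e+04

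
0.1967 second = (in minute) 0.003278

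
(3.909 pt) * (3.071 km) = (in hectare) 0.0004235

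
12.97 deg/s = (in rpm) 2.162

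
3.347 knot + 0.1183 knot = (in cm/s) 178.3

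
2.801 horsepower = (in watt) 2089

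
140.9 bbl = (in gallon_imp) 4928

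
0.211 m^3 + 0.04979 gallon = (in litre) 211.2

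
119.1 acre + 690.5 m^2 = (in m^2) 4.827e+05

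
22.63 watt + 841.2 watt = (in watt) 863.8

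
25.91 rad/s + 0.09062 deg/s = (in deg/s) 1485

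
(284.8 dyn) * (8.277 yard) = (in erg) 2.156e+05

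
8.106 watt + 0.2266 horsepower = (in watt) 177.1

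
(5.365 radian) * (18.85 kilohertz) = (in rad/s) 1.011e+05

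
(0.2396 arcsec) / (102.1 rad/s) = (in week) 1.881e-14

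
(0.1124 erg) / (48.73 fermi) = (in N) 2.307e+05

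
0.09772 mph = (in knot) 0.08492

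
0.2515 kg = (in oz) 8.871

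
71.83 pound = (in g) 3.258e+04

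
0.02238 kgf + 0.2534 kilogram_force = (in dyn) 2.704e+05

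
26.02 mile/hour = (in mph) 26.02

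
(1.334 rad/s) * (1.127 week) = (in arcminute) 3.126e+09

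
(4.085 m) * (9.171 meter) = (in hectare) 0.003746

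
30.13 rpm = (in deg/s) 180.8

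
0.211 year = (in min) 1.109e+05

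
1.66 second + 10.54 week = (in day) 73.78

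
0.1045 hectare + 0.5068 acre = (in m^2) 3096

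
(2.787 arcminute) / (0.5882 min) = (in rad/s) 2.297e-05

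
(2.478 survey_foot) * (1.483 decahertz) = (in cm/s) 1120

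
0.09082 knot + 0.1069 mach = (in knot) 70.85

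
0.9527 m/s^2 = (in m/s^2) 0.9527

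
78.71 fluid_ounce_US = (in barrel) 0.01464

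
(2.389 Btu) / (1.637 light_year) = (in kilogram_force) 1.66e-14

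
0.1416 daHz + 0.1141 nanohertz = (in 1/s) 1.416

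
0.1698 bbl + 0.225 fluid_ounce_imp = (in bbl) 0.1698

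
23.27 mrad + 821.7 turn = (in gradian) 3.287e+05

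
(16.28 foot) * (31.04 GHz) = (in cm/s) 1.54e+13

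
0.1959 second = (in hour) 5.442e-05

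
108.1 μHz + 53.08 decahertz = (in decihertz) 5308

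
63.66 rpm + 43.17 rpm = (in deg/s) 641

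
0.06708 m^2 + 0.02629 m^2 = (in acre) 2.307e-05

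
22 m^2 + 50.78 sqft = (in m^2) 26.72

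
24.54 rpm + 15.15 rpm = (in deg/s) 238.1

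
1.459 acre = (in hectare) 0.5904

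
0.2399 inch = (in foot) 0.01999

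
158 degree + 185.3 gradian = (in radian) 5.668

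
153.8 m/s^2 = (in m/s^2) 153.8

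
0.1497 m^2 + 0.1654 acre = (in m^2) 669.5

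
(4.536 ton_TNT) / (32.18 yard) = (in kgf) 6.577e+07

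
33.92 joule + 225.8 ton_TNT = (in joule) 9.447e+11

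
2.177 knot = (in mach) 0.003289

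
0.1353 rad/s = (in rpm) 1.292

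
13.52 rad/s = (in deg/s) 774.6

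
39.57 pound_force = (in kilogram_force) 17.95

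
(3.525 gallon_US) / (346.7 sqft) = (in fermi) 4.143e+11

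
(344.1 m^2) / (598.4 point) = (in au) 1.09e-08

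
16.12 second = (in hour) 0.004478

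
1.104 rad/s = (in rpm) 10.54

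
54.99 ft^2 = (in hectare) 0.0005109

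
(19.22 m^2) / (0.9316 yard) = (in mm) 2.256e+04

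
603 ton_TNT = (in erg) 2.523e+19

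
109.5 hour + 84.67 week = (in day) 597.3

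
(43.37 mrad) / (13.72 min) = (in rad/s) 5.268e-05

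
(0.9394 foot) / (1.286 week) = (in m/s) 3.681e-07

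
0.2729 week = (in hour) 45.85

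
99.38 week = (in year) 1.906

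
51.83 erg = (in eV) 3.235e+13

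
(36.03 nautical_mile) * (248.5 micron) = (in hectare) 0.001658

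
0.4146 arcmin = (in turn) 1.919e-05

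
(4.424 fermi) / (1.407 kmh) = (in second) 1.132e-14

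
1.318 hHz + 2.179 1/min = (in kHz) 0.1318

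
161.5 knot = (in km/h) 299.1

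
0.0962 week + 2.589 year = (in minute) 1.362e+06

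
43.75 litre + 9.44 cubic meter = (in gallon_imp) 2086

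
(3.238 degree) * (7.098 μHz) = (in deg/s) 2.298e-05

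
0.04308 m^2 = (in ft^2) 0.4637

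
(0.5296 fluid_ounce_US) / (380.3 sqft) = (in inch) 1.745e-05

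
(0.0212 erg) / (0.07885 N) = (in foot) 8.821e-08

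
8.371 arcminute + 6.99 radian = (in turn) 1.113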